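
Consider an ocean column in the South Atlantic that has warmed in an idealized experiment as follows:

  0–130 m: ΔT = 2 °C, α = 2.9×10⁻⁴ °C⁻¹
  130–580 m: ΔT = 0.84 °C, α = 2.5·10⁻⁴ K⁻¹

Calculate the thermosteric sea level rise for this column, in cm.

0–130 m: 130 × 2 × 2.9×10⁻⁴ = 0.07540 m
130–580 m: 450 × 0.84 × 2.5×10⁻⁴ = 0.09450 m
Δh = 0.07540 + 0.09450 = 0.16990 m ≈ 17.0 cm

about 17.0 cm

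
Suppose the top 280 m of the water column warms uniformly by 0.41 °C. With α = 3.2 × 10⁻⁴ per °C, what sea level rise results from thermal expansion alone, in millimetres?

37 mm of thermosteric rise

Δh = αΔT·H = 3.2×10⁻⁴ × 0.41 × 280 = 0.036736 m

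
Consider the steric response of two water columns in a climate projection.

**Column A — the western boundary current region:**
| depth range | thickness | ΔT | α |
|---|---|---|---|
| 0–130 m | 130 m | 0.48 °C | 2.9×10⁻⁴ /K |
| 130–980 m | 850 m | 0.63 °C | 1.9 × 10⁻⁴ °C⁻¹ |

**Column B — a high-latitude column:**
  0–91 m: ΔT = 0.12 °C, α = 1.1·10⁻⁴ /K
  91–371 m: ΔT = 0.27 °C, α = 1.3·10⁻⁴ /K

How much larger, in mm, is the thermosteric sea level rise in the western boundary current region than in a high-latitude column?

A 2.9×10⁻⁴ × 0.48 × 130 = 0.018096 m
A 130–980 m: 0.63 × 1.9×10⁻⁴ × 850 = 0.101745 m
A total: 0.119841 m
B 0.12 × 1.1×10⁻⁴ × 91 = 0.0012012 m
B Layer 2: 1.3×10⁻⁴ × 280 × 0.27 = 0.009828 m
B total: 0.0110292 m
Difference: 0.119841 − 0.0110292 = 0.1088118 m

110 mm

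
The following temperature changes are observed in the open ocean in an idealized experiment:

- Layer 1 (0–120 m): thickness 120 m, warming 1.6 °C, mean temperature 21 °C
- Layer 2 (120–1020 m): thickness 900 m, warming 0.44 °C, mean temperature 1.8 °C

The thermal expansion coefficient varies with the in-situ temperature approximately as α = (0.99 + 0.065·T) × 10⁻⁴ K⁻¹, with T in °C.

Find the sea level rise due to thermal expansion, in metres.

Layer 1: α = (0.99 + 0.065×21)×10⁻⁴ = 2.355×10⁻⁴ K⁻¹
Layer 2: α = (0.99 + 0.065×1.8)×10⁻⁴ = 1.107×10⁻⁴ K⁻¹
2.355×10⁻⁴ × 120 × 1.6 = 0.045216 m
1.107×10⁻⁴ × 0.44 × 900 = 0.0438372 m
Δh = 0.045216 + 0.0438372 = 0.0890532 m

0.089 m of thermosteric rise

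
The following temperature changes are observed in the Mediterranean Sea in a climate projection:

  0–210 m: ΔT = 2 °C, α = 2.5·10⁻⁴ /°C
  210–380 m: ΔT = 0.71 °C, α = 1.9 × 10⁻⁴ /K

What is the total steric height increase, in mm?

Layer 1: 2.5×10⁻⁴ × 2 × 210 = 0.10500 m
Layer 2: 170 × 1.9×10⁻⁴ × 0.71 = 0.022933 m
Δh = 0.10500 + 0.022933 = 0.127933 m ≈ 128 mm

Δh ≈ 128 mm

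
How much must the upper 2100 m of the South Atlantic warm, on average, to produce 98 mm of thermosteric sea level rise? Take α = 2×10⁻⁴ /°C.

0.233 °C

ΔT = Δh/(αH) = 0.098 / (2×10⁻⁴ × 2100) ≈ 0.2333 °C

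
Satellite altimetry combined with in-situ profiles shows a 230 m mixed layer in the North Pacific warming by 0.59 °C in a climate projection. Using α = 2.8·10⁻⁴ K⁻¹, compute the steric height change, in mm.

about 38.0 mm

Δh = αΔT·H = 2.8×10⁻⁴ × 0.59 × 230 = 0.037996 m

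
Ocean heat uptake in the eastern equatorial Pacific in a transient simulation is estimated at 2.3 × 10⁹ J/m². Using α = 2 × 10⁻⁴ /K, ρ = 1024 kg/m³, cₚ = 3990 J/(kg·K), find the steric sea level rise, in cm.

about 11.3 cm

Δh = αQ/(ρcₚ) = 2×10⁻⁴ × 2.3×10⁹ / (1024 × 3990) ≈ 0.11259 m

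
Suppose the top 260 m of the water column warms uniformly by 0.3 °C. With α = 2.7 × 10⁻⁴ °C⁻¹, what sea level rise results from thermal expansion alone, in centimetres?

about 2.11 cm

Δh = αΔT·H = 2.7×10⁻⁴ × 0.3 × 260 = 0.02106 m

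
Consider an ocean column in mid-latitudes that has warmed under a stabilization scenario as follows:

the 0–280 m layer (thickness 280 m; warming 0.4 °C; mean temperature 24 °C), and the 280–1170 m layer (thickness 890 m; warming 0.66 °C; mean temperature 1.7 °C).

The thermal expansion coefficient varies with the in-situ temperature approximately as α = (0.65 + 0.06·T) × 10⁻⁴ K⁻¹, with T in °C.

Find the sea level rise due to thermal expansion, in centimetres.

Δh = 6.76 cm

Layer 1: α = (0.65 + 0.06×24)×10⁻⁴ = 2.09×10⁻⁴ K⁻¹
Layer 2: α = (0.65 + 0.06×1.7)×10⁻⁴ = 0.752×10⁻⁴ K⁻¹
0.4 × 2.09×10⁻⁴ × 280 = 0.023408 m
Layer 2: 890 × 0.752×10⁻⁴ × 0.66 = 0.04417248 m
Δh = 0.023408 + 0.04417248 = 0.06758048 m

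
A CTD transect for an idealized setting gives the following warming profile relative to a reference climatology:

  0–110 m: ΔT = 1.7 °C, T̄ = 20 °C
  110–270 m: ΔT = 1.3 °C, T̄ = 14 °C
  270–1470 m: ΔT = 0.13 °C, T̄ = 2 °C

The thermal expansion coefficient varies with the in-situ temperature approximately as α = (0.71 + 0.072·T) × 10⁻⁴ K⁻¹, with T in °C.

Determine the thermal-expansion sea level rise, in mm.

89.3 mm of thermosteric rise

Layer 1: α = (0.71 + 0.072×20)×10⁻⁴ = 2.15×10⁻⁴ K⁻¹
Layer 2: α = (0.71 + 0.072×14)×10⁻⁴ = 1.718×10⁻⁴ K⁻¹
Layer 3: α = (0.71 + 0.072×2)×10⁻⁴ = 0.854×10⁻⁴ K⁻¹
Layer 1: 2.15×10⁻⁴ × 110 × 1.7 = 0.040205 m
1.718×10⁻⁴ × 1.3 × 160 = 0.0357344 m
270–1470 m: 0.854×10⁻⁴ × 0.13 × 1200 = 0.0133224 m
Δh = 0.040205 + 0.0357344 + 0.0133224 = 0.0892618 m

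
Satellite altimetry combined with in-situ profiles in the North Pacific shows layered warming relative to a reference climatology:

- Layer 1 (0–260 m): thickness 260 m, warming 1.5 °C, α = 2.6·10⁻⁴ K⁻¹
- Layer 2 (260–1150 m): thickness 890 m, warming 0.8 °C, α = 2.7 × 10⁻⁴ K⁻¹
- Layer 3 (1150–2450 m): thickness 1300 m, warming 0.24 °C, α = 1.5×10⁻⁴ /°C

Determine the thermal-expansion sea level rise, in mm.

Layer 1: 1.5 × 2.6×10⁻⁴ × 260 = 0.10140 m
Layer 2: 0.8 × 2.7×10⁻⁴ × 890 = 0.19224 m
1150–2450 m: 1300 × 1.5×10⁻⁴ × 0.24 = 0.04680 m
Δh = 0.10140 + 0.19224 + 0.04680 = 0.34044 m

Δh = 340 mm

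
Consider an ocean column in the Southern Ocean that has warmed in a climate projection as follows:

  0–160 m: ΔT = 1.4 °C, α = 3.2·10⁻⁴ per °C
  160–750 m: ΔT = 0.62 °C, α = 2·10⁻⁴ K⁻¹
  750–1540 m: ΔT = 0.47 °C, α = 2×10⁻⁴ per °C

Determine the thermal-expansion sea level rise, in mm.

Layer 1: 160 × 3.2×10⁻⁴ × 1.4 = 0.07168 m
Layer 2: 0.62 × 590 × 2×10⁻⁴ = 0.07316 m
790 × 0.47 × 2×10⁻⁴ = 0.07426 m
Δh = 0.07168 + 0.07316 + 0.07426 = 0.21910 m

Δh ≈ 219 mm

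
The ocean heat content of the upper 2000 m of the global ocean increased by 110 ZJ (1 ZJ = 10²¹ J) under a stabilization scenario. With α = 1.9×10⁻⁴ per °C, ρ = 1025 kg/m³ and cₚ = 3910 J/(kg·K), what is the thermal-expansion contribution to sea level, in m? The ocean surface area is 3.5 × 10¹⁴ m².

Per unit area: Q = 110×10²¹ / (3.5×10¹⁴) ≈ 3.143×10⁸ J/m²
Δh = αQ/(ρcₚ) = 1.9×10⁻⁴ × 3.143×10⁸ / (1025 × 3910) ≈ 0.01490 m

0.015 m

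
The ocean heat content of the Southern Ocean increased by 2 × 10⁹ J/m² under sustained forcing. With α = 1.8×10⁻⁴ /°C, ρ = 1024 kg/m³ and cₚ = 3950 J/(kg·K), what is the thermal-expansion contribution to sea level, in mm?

Δh = αQ/(ρcₚ) = 1.8×10⁻⁴ × 2×10⁹ / (1024 × 3950) ≈ 0.089003 m

89 mm of thermosteric rise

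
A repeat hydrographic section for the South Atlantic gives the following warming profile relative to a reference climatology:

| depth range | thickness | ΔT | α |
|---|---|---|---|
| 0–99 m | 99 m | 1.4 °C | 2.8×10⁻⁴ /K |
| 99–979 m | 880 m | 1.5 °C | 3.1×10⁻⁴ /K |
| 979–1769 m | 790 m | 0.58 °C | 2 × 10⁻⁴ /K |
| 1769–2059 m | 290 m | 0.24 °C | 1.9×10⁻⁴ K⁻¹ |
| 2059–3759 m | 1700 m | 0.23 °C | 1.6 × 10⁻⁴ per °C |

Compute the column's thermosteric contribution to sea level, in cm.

Δh = 62 cm

Layer 1: 2.8×10⁻⁴ × 99 × 1.4 = 0.038808 m
880 × 3.1×10⁻⁴ × 1.5 = 0.40920 m
Layer 3: 0.58 × 790 × 2×10⁻⁴ = 0.09164 m
Layer 4: 290 × 0.24 × 1.9×10⁻⁴ = 0.013224 m
Layer 5: 1.6×10⁻⁴ × 1700 × 0.23 = 0.06256 m
Δh = 0.038808 + 0.40920 + 0.09164 + 0.013224 + 0.06256 = 0.615432 m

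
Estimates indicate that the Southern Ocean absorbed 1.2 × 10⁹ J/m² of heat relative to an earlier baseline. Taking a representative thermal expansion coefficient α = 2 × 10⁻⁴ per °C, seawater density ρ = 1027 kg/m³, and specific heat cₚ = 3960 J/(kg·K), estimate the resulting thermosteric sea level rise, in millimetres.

Δh = αQ/(ρcₚ) = 2×10⁻⁴ × 1.2×10⁹ / (1027 × 3960) ≈ 0.059013 m

59.0 mm of thermosteric rise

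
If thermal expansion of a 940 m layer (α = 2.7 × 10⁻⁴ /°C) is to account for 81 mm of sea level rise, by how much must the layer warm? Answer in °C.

0.32 °C

ΔT = Δh/(αH) = 0.081 / (2.7×10⁻⁴ × 940) ≈ 0.3191 °C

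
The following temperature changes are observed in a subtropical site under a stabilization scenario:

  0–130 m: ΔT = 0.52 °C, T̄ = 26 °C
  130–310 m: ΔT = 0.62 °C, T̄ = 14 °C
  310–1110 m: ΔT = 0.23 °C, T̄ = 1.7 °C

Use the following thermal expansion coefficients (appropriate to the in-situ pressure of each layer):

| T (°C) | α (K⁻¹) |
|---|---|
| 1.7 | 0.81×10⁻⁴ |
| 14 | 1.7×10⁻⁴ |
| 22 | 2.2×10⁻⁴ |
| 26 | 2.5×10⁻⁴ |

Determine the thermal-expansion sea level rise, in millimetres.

Layer 1 at 26 °C → α = 2.5×10⁻⁴ K⁻¹
Layer 2 at 14 °C → α = 1.7×10⁻⁴ K⁻¹
Layer 3 at 1.7 °C → α = 0.81×10⁻⁴ K⁻¹
Layer 1: 0.52 × 130 × 2.5×10⁻⁴ = 0.01690 m
Layer 2: 0.62 × 1.7×10⁻⁴ × 180 = 0.018972 m
0.81×10⁻⁴ × 800 × 0.23 = 0.014904 m
Δh = 0.01690 + 0.018972 + 0.014904 = 0.050776 m

50.8 mm of thermosteric rise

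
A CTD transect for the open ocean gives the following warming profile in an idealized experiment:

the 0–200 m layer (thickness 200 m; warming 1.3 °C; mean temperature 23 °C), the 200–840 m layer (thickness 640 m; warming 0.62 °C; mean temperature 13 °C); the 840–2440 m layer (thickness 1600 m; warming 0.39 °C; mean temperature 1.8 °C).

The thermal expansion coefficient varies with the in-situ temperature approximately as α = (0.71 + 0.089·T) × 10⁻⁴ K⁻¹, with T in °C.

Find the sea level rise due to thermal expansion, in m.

Layer 1: α = (0.71 + 0.089×23)×10⁻⁴ = 2.757×10⁻⁴ K⁻¹
Layer 2: α = (0.71 + 0.089×13)×10⁻⁴ = 1.867×10⁻⁴ K⁻¹
Layer 3: α = (0.71 + 0.089×1.8)×10⁻⁴ = 0.8702×10⁻⁴ K⁻¹
2.757×10⁻⁴ × 1.3 × 200 = 0.071682 m
200–840 m: 640 × 0.62 × 1.867×10⁻⁴ = 0.07408256 m
0.39 × 0.8702×10⁻⁴ × 1600 = 0.05430048 m
Δh = 0.071682 + 0.07408256 + 0.05430048 = 0.20006504 m ≈ 0.200 m

Δh ≈ 0.200 m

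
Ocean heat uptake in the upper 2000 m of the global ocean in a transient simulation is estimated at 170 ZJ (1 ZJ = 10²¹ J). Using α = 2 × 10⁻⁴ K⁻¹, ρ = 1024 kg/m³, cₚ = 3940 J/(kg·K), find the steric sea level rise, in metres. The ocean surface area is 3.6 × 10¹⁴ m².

Δh = 0.0234 m

Per unit area: Q = 170×10²¹ / (3.6×10¹⁴) ≈ 4.722×10⁸ J/m²
Δh = αQ/(ρcₚ) = 2×10⁻⁴ × 4.722×10⁸ / (1024 × 3940) ≈ 0.023408 m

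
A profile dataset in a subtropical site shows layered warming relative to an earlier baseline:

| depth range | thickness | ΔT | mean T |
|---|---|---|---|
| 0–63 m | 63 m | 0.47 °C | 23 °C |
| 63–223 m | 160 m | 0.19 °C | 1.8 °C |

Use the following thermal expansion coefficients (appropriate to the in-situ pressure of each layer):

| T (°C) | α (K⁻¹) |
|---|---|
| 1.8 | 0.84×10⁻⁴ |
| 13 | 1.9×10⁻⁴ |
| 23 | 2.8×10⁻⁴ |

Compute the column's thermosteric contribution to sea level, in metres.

Layer 1 at 23 °C → α = 2.8×10⁻⁴ K⁻¹
Layer 2 at 1.8 °C → α = 0.84×10⁻⁴ K⁻¹
63 × 0.47 × 2.8×10⁻⁴ = 0.0082908 m
63–223 m: 160 × 0.19 × 0.84×10⁻⁴ = 0.0025536 m
Δh = 0.0082908 + 0.0025536 = 0.0108444 m

0.011 m of thermosteric rise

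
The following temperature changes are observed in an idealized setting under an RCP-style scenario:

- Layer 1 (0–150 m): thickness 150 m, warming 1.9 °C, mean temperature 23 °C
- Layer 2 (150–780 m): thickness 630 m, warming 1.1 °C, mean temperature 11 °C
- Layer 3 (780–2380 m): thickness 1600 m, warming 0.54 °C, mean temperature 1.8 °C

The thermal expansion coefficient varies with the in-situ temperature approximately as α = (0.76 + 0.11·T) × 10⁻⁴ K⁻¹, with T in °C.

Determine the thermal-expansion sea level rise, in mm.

310 mm of thermosteric rise

Layer 1: α = (0.76 + 0.11×23)×10⁻⁴ = 3.29×10⁻⁴ K⁻¹
Layer 2: α = (0.76 + 0.11×11)×10⁻⁴ = 1.97×10⁻⁴ K⁻¹
Layer 3: α = (0.76 + 0.11×1.8)×10⁻⁴ = 0.958×10⁻⁴ K⁻¹
Layer 1: 3.29×10⁻⁴ × 1.9 × 150 = 0.093765 m
150–780 m: 1.1 × 1.97×10⁻⁴ × 630 = 0.136521 m
0.958×10⁻⁴ × 1600 × 0.54 = 0.0827712 m
Δh = 0.093765 + 0.136521 + 0.0827712 = 0.3130572 m ≈ 310 mm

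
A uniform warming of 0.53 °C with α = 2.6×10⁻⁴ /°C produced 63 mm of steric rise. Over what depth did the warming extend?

H = Δh/(αΔT) = 0.063 / (2.6×10⁻⁴ × 0.53) ≈ 457.2 m

H ≈ 457 m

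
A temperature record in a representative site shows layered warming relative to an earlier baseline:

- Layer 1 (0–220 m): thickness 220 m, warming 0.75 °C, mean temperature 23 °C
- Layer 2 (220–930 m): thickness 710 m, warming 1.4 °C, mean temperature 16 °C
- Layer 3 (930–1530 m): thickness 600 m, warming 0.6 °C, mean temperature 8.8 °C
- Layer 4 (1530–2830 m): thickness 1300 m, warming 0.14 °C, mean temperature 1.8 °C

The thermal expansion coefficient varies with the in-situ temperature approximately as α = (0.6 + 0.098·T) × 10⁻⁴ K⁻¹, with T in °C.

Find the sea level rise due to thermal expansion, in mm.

Layer 1: α = (0.6 + 0.098×23)×10⁻⁴ = 2.854×10⁻⁴ K⁻¹
Layer 2: α = (0.6 + 0.098×16)×10⁻⁴ = 2.168×10⁻⁴ K⁻¹
Layer 3: α = (0.6 + 0.098×8.8)×10⁻⁴ = 1.4624×10⁻⁴ K⁻¹
Layer 4: α = (0.6 + 0.098×1.8)×10⁻⁴ = 0.7764×10⁻⁴ K⁻¹
220 × 0.75 × 2.854×10⁻⁴ = 0.047091 m
Layer 2: 1.4 × 710 × 2.168×10⁻⁴ = 0.2154992 m
600 × 1.4624×10⁻⁴ × 0.6 = 0.0526464 m
Layer 4: 0.7764×10⁻⁴ × 0.14 × 1300 = 0.01413048 m
Δh = 0.047091 + 0.2154992 + 0.0526464 + 0.01413048 = 0.32936708 m

about 330 mm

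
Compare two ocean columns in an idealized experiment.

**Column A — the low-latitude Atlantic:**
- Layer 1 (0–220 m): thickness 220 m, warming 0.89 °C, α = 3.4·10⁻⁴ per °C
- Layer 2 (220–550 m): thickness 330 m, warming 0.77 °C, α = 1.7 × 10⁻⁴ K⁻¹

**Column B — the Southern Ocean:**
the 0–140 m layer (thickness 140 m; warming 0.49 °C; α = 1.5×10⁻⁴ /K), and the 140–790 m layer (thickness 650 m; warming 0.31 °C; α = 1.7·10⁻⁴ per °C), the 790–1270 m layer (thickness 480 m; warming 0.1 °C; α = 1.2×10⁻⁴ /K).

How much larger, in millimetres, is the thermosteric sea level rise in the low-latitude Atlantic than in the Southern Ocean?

59.5 mm

A Layer 1: 3.4×10⁻⁴ × 0.89 × 220 = 0.066572 m
A 330 × 1.7×10⁻⁴ × 0.77 = 0.043197 m
A total: 0.109769 m
B Layer 1: 0.49 × 1.5×10⁻⁴ × 140 = 0.01029 m
B 650 × 0.31 × 1.7×10⁻⁴ = 0.034255 m
B 790–1270 m: 1.2×10⁻⁴ × 0.1 × 480 = 0.00576 m
B total: 0.050305 m
Difference: 0.109769 − 0.050305 = 0.059464 m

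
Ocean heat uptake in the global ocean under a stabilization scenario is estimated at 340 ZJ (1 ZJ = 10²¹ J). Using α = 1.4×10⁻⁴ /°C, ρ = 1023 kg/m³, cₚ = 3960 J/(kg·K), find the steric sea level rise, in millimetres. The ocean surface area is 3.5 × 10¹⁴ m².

Per unit area: Q = 340×10²¹ / (3.5×10¹⁴) ≈ 9.714×10⁸ J/m²
Δh = αQ/(ρcₚ) = 1.4×10⁻⁴ × 9.714×10⁸ / (1023 × 3960) ≈ 0.03357 m

about 33.6 mm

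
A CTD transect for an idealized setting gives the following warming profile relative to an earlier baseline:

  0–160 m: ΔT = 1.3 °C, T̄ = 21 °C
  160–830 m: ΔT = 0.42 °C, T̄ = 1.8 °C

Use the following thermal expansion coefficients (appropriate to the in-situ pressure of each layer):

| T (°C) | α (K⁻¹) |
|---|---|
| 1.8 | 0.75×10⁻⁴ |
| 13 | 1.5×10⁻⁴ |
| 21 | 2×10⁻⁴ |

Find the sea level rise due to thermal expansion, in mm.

Δh ≈ 63 mm

Layer 1 at 21 °C → α = 2×10⁻⁴ K⁻¹
Layer 2 at 1.8 °C → α = 0.75×10⁻⁴ K⁻¹
160 × 1.3 × 2×10⁻⁴ = 0.04160 m
0.42 × 670 × 0.75×10⁻⁴ = 0.021105 m
Δh = 0.04160 + 0.021105 = 0.062705 m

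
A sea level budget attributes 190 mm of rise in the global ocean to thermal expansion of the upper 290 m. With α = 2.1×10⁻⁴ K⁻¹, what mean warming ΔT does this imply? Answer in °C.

ΔT ≈ 3.12 °C

ΔT = Δh/(αH) = 0.19 / (2.1×10⁻⁴ × 290) ≈ 3.120 °C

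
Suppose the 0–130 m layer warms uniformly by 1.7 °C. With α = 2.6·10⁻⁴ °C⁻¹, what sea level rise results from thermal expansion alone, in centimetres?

about 5.75 cm

Δh = αΔT·H = 2.6×10⁻⁴ × 1.7 × 130 = 0.05746 m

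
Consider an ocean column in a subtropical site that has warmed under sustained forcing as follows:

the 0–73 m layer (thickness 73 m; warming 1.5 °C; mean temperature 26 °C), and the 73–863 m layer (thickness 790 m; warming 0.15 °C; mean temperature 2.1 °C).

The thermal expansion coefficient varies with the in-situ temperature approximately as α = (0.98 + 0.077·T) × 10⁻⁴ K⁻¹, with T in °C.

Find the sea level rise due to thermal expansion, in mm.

Δh ≈ 46 mm

Layer 1: α = (0.98 + 0.077×26)×10⁻⁴ = 2.982×10⁻⁴ K⁻¹
Layer 2: α = (0.98 + 0.077×2.1)×10⁻⁴ = 1.1417×10⁻⁴ K⁻¹
Layer 1: 1.5 × 73 × 2.982×10⁻⁴ = 0.0326529 m
Layer 2: 1.1417×10⁻⁴ × 790 × 0.15 = 0.013529145 m
Δh = 0.0326529 + 0.013529145 = 0.046182045 m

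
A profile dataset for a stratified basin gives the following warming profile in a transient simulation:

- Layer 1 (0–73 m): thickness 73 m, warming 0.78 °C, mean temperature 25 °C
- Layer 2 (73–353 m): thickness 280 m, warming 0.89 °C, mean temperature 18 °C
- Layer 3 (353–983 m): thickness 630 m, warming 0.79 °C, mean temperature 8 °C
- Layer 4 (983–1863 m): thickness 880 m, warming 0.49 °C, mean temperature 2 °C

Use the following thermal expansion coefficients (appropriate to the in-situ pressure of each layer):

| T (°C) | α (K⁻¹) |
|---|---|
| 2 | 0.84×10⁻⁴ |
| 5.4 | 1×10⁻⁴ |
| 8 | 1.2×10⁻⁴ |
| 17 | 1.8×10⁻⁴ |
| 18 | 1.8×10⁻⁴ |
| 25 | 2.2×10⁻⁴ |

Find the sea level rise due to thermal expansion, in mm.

153 mm

Layer 1 at 25 °C → α = 2.2×10⁻⁴ K⁻¹
Layer 2 at 18 °C → α = 1.8×10⁻⁴ K⁻¹
Layer 3 at 8 °C → α = 1.2×10⁻⁴ K⁻¹
Layer 4 at 2 °C → α = 0.84×10⁻⁴ K⁻¹
73 × 0.78 × 2.2×10⁻⁴ = 0.0125268 m
73–353 m: 0.89 × 280 × 1.8×10⁻⁴ = 0.044856 m
Layer 3: 1.2×10⁻⁴ × 630 × 0.79 = 0.059724 m
983–1863 m: 0.84×10⁻⁴ × 0.49 × 880 = 0.0362208 m
Δh = 0.0125268 + 0.044856 + 0.059724 + 0.0362208 = 0.1533276 m ≈ 153 mm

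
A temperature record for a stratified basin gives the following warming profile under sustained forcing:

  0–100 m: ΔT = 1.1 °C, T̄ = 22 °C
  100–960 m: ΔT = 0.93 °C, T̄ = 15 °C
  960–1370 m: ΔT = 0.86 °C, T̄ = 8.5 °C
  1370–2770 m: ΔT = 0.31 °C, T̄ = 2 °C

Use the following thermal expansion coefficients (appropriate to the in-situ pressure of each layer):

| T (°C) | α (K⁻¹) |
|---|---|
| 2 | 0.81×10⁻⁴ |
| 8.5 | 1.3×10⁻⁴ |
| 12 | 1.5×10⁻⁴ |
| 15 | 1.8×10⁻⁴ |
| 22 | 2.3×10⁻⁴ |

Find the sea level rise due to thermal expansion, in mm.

Layer 1 at 22 °C → α = 2.3×10⁻⁴ K⁻¹
Layer 2 at 15 °C → α = 1.8×10⁻⁴ K⁻¹
Layer 3 at 8.5 °C → α = 1.3×10⁻⁴ K⁻¹
Layer 4 at 2 °C → α = 0.81×10⁻⁴ K⁻¹
2.3×10⁻⁴ × 1.1 × 100 = 0.02530 m
Layer 2: 1.8×10⁻⁴ × 0.93 × 860 = 0.143964 m
Layer 3: 1.3×10⁻⁴ × 0.86 × 410 = 0.045838 m
1370–2770 m: 0.31 × 1400 × 0.81×10⁻⁴ = 0.035154 m
Δh = 0.02530 + 0.143964 + 0.045838 + 0.035154 = 0.250256 m ≈ 250 mm

about 250 mm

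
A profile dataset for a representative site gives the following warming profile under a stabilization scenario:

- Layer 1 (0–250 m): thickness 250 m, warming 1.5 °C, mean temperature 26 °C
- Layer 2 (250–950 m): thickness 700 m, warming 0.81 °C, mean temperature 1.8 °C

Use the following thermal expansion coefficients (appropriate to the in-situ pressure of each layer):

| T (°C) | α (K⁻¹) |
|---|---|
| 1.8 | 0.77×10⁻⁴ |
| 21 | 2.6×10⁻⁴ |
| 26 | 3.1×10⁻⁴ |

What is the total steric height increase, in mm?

160 mm

Layer 1 at 26 °C → α = 3.1×10⁻⁴ K⁻¹
Layer 2 at 1.8 °C → α = 0.77×10⁻⁴ K⁻¹
Layer 1: 250 × 1.5 × 3.1×10⁻⁴ = 0.11625 m
Layer 2: 700 × 0.77×10⁻⁴ × 0.81 = 0.043659 m
Δh = 0.11625 + 0.043659 = 0.159909 m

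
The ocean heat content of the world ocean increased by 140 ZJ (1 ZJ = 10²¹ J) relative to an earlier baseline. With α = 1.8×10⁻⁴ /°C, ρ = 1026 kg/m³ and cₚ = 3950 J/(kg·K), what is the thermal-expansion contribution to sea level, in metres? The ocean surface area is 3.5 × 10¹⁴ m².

Per unit area: Q = 140×10²¹ / (3.5×10¹⁴) = 4×10⁸ J/m²
Δh = αQ/(ρcₚ) = 1.8×10⁻⁴ × 4×10⁸ / (1026 × 3950) ≈ 0.017766 m

about 0.0178 m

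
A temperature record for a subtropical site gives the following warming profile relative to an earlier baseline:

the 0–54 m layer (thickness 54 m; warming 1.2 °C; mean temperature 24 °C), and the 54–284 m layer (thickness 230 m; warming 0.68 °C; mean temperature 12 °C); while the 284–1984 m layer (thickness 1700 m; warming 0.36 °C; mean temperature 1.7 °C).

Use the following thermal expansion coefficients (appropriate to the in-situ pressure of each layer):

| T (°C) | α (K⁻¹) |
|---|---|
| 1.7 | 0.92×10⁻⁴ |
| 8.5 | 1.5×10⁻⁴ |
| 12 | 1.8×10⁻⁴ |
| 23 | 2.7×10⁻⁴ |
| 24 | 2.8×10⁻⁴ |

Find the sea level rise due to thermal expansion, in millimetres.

about 103 mm

Layer 1 at 24 °C → α = 2.8×10⁻⁴ K⁻¹
Layer 2 at 12 °C → α = 1.8×10⁻⁴ K⁻¹
Layer 3 at 1.7 °C → α = 0.92×10⁻⁴ K⁻¹
54 × 2.8×10⁻⁴ × 1.2 = 0.018144 m
54–284 m: 230 × 1.8×10⁻⁴ × 0.68 = 0.028152 m
284–1984 m: 0.36 × 1700 × 0.92×10⁻⁴ = 0.056304 m
Δh = 0.018144 + 0.028152 + 0.056304 = 0.10260 m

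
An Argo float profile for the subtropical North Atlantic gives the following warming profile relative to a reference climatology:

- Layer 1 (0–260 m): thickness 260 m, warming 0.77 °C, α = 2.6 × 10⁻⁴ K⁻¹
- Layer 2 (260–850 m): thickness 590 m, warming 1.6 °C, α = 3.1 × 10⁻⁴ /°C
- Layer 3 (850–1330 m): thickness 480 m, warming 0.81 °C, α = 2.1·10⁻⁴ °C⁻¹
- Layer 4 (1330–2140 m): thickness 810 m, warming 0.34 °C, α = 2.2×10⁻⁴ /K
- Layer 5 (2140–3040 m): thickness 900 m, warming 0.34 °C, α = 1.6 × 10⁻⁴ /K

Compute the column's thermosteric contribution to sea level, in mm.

2.6×10⁻⁴ × 0.77 × 260 = 0.052052 m
Layer 2: 590 × 1.6 × 3.1×10⁻⁴ = 0.29264 m
Layer 3: 0.81 × 480 × 2.1×10⁻⁴ = 0.081648 m
1330–2140 m: 0.34 × 2.2×10⁻⁴ × 810 = 0.060588 m
Layer 5: 0.34 × 900 × 1.6×10⁻⁴ = 0.04896 m
Δh = 0.052052 + 0.29264 + 0.081648 + 0.060588 + 0.04896 = 0.535888 m

Δh = 536 mm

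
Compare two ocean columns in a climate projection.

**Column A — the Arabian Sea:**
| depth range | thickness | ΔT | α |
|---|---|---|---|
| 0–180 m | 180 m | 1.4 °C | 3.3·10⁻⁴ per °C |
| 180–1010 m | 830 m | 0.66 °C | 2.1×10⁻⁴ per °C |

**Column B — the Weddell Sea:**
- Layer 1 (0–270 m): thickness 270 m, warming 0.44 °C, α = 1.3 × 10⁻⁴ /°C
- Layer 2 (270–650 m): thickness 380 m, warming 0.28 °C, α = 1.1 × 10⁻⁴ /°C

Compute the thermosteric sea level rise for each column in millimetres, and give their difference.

A Layer 1: 1.4 × 3.3×10⁻⁴ × 180 = 0.08316 m
A 180–1010 m: 0.66 × 2.1×10⁻⁴ × 830 = 0.115038 m
A total: 0.198198 m
B 270 × 1.3×10⁻⁴ × 0.44 = 0.015444 m
B 270–650 m: 1.1×10⁻⁴ × 380 × 0.28 = 0.011704 m
B total: 0.027148 m
Difference: 0.198198 − 0.027148 = 0.17105 m

Δh_A ≈ 198 mm, Δh_B ≈ 27.1 mm; difference ≈ 171 mm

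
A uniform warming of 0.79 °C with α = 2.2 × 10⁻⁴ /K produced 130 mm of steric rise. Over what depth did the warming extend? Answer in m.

H = Δh/(αΔT) = 0.13 / (2.2×10⁻⁴ × 0.79) ≈ 748.0 m

748 m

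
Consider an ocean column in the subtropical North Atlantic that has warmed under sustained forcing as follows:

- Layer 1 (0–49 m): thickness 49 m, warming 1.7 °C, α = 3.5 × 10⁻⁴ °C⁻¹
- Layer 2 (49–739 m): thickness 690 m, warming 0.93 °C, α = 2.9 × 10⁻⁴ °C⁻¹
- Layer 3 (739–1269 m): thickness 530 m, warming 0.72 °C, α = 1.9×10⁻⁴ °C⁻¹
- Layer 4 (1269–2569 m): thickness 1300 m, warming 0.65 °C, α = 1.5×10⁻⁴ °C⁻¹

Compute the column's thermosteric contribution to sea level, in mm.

0–49 m: 1.7 × 49 × 3.5×10⁻⁴ = 0.029155 m
49–739 m: 2.9×10⁻⁴ × 0.93 × 690 = 0.186093 m
Layer 3: 530 × 1.9×10⁻⁴ × 0.72 = 0.072504 m
1269–2569 m: 1300 × 0.65 × 1.5×10⁻⁴ = 0.12675 m
Δh = 0.029155 + 0.186093 + 0.072504 + 0.12675 = 0.414502 m

Δh = 415 mm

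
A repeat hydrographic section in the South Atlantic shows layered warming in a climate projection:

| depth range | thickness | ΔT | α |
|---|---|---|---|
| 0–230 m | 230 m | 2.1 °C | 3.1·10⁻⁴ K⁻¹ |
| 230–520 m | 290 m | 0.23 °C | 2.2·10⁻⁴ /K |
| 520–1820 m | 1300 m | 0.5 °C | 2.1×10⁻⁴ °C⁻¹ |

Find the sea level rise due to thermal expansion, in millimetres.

3.1×10⁻⁴ × 2.1 × 230 = 0.14973 m
Layer 2: 290 × 0.23 × 2.2×10⁻⁴ = 0.014674 m
Layer 3: 0.5 × 2.1×10⁻⁴ × 1300 = 0.13650 m
Δh = 0.14973 + 0.014674 + 0.13650 = 0.300904 m

301 mm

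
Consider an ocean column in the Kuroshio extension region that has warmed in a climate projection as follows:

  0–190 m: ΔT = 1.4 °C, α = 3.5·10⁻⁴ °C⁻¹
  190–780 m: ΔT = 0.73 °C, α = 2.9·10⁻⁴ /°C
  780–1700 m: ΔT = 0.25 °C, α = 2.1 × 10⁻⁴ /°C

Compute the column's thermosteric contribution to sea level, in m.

0.266 m

0–190 m: 190 × 1.4 × 3.5×10⁻⁴ = 0.09310 m
Layer 2: 2.9×10⁻⁴ × 590 × 0.73 = 0.124903 m
Layer 3: 920 × 2.1×10⁻⁴ × 0.25 = 0.04830 m
Δh = 0.09310 + 0.124903 + 0.04830 = 0.266303 m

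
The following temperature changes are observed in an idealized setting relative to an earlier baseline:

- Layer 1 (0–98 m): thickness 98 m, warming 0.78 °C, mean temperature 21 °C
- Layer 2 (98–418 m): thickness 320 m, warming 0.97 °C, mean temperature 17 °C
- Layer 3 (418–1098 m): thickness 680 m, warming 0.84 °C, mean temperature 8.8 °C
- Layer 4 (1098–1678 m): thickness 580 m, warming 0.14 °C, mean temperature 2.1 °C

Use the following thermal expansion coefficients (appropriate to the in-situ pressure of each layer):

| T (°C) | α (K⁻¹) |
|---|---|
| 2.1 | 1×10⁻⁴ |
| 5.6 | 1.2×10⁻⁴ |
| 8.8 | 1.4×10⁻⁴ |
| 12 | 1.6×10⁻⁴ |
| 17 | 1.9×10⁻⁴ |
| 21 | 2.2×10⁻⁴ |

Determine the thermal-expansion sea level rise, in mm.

164 mm of thermosteric rise

Layer 1 at 21 °C → α = 2.2×10⁻⁴ K⁻¹
Layer 2 at 17 °C → α = 1.9×10⁻⁴ K⁻¹
Layer 3 at 8.8 °C → α = 1.4×10⁻⁴ K⁻¹
Layer 4 at 2.1 °C → α = 1×10⁻⁴ K⁻¹
0–98 m: 2.2×10⁻⁴ × 0.78 × 98 = 0.0168168 m
0.97 × 320 × 1.9×10⁻⁴ = 0.058976 m
418–1098 m: 1.4×10⁻⁴ × 0.84 × 680 = 0.079968 m
580 × 1×10⁻⁴ × 0.14 = 0.00812 m
Δh = 0.0168168 + 0.058976 + 0.079968 + 0.00812 = 0.1638808 m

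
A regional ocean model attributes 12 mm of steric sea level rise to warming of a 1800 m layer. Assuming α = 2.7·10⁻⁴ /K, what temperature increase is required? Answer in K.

ΔT ≈ 0.025 K

ΔT = Δh/(αH) = 0.012 / (2.7×10⁻⁴ × 1800) ≈ 0.02469 K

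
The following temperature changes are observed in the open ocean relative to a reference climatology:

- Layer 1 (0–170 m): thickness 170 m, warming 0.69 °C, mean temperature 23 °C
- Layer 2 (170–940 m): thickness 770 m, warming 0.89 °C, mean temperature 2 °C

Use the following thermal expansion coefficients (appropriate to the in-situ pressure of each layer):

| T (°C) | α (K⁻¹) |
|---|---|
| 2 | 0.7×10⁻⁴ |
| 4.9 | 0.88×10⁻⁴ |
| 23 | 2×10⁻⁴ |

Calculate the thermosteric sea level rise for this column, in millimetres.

Layer 1 at 23 °C → α = 2×10⁻⁴ K⁻¹
Layer 2 at 2 °C → α = 0.7×10⁻⁴ K⁻¹
0–170 m: 0.69 × 170 × 2×10⁻⁴ = 0.02346 m
170–940 m: 770 × 0.7×10⁻⁴ × 0.89 = 0.047971 m
Δh = 0.02346 + 0.047971 = 0.071431 m ≈ 71 mm

71 mm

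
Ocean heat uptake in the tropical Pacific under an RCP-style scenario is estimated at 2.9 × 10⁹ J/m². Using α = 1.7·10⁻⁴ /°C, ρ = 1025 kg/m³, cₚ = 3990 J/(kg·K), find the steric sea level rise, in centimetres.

Δh = αQ/(ρcₚ) = 1.7×10⁻⁴ × 2.9×10⁹ / (1025 × 3990) ≈ 0.12055 m

about 12 cm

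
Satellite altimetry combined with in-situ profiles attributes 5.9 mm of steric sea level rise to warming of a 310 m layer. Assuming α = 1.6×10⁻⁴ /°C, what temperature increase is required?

ΔT = Δh/(αH) = 0.0059 / (1.6×10⁻⁴ × 310) ≈ 0.1190 °C

0.12 °C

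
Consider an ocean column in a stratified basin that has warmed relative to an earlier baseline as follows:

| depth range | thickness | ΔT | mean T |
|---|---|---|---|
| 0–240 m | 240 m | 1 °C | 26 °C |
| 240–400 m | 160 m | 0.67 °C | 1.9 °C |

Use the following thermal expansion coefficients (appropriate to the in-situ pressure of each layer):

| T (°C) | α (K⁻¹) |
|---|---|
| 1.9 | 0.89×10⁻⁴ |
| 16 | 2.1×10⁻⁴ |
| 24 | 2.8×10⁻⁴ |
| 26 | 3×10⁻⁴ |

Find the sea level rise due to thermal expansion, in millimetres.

Layer 1 at 26 °C → α = 3×10⁻⁴ K⁻¹
Layer 2 at 1.9 °C → α = 0.89×10⁻⁴ K⁻¹
3×10⁻⁴ × 1 × 240 = 0.07200 m
Layer 2: 0.67 × 160 × 0.89×10⁻⁴ = 0.0095408 m
Δh = 0.07200 + 0.0095408 = 0.0815408 m

82 mm of thermosteric rise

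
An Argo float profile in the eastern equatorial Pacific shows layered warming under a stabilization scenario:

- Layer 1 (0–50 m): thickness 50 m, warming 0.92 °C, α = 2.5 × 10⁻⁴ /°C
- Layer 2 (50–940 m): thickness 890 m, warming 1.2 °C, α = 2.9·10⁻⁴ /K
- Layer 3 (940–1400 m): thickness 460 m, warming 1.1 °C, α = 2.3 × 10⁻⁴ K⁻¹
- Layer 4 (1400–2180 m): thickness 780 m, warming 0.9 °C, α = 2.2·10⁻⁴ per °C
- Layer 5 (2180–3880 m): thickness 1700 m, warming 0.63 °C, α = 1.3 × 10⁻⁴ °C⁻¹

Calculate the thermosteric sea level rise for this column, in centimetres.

Δh ≈ 73.1 cm

0.92 × 2.5×10⁻⁴ × 50 = 0.01150 m
2.9×10⁻⁴ × 1.2 × 890 = 0.30972 m
Layer 3: 460 × 2.3×10⁻⁴ × 1.1 = 0.11638 m
1400–2180 m: 780 × 2.2×10⁻⁴ × 0.9 = 0.15444 m
1.3×10⁻⁴ × 1700 × 0.63 = 0.13923 m
Δh = 0.01150 + 0.30972 + 0.11638 + 0.15444 + 0.13923 = 0.73127 m ≈ 73.1 cm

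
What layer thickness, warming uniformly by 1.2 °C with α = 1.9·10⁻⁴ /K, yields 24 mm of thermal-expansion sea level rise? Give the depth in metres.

105 m

H = Δh/(αΔT) = 0.024 / (1.9×10⁻⁴ × 1.2) ≈ 105.3 m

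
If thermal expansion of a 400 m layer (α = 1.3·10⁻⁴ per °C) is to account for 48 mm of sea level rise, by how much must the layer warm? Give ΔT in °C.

ΔT = Δh/(αH) = 0.048 / (1.3×10⁻⁴ × 400) ≈ 0.9231 °C

about 0.923 °C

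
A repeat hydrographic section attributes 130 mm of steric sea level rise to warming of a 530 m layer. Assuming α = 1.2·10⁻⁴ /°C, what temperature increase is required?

about 2.04 K

ΔT = Δh/(αH) = 0.13 / (1.2×10⁻⁴ × 530) ≈ 2.044 K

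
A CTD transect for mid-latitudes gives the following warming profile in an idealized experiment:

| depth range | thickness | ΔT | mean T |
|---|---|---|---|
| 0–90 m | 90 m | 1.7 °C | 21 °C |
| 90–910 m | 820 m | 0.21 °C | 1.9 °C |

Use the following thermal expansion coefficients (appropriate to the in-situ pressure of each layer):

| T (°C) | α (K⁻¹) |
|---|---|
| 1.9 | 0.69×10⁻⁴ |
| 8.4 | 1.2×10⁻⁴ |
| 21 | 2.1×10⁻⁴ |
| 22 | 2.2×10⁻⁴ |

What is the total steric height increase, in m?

0.044 m of thermosteric rise

Layer 1 at 21 °C → α = 2.1×10⁻⁴ K⁻¹
Layer 2 at 1.9 °C → α = 0.69×10⁻⁴ K⁻¹
Layer 1: 90 × 1.7 × 2.1×10⁻⁴ = 0.03213 m
90–910 m: 0.21 × 0.69×10⁻⁴ × 820 = 0.0118818 m
Δh = 0.03213 + 0.0118818 = 0.0440118 m ≈ 0.044 m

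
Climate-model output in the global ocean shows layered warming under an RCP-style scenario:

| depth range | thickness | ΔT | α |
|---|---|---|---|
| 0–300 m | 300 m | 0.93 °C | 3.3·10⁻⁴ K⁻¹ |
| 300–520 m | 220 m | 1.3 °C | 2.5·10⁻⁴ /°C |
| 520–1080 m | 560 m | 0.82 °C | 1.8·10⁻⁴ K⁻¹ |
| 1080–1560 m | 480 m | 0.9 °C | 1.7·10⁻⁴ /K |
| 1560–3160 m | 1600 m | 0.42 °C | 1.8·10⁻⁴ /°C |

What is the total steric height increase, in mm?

0.93 × 3.3×10⁻⁴ × 300 = 0.09207 m
300–520 m: 220 × 1.3 × 2.5×10⁻⁴ = 0.07150 m
Layer 3: 560 × 1.8×10⁻⁴ × 0.82 = 0.082656 m
480 × 1.7×10⁻⁴ × 0.9 = 0.07344 m
1560–3160 m: 0.42 × 1600 × 1.8×10⁻⁴ = 0.12096 m
Δh = 0.09207 + 0.07150 + 0.082656 + 0.07344 + 0.12096 = 0.440626 m

440 mm of thermosteric rise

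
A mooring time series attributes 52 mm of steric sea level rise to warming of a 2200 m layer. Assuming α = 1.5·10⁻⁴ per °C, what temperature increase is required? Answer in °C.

ΔT = Δh/(αH) = 0.052 / (1.5×10⁻⁴ × 2200) ≈ 0.1576 °C

0.158 °C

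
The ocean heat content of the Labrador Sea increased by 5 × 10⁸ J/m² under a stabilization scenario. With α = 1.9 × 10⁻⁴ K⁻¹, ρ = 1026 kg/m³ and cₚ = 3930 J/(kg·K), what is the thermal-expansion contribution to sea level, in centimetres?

about 2.36 cm

Δh = αQ/(ρcₚ) = 1.9×10⁻⁴ × 5×10⁸ / (1026 × 3930) ≈ 0.02356 m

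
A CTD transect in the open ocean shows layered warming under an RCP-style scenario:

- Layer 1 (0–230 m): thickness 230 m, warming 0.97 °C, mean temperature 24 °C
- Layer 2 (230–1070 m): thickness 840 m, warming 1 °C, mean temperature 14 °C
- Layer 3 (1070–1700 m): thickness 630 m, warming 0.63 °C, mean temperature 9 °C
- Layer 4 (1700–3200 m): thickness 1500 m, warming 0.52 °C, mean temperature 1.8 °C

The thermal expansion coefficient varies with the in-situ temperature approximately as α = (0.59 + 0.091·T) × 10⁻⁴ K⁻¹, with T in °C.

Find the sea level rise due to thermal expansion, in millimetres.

333 mm of thermosteric rise

Layer 1: α = (0.59 + 0.091×24)×10⁻⁴ = 2.774×10⁻⁴ K⁻¹
Layer 2: α = (0.59 + 0.091×14)×10⁻⁴ = 1.864×10⁻⁴ K⁻¹
Layer 3: α = (0.59 + 0.091×9)×10⁻⁴ = 1.409×10⁻⁴ K⁻¹
Layer 4: α = (0.59 + 0.091×1.8)×10⁻⁴ = 0.7538×10⁻⁴ K⁻¹
0–230 m: 230 × 2.774×10⁻⁴ × 0.97 = 0.06188794 m
Layer 2: 840 × 1.864×10⁻⁴ × 1 = 0.156576 m
630 × 1.409×10⁻⁴ × 0.63 = 0.05592321 m
1500 × 0.7538×10⁻⁴ × 0.52 = 0.0587964 m
Δh = 0.06188794 + 0.156576 + 0.05592321 + 0.0587964 = 0.33318355 m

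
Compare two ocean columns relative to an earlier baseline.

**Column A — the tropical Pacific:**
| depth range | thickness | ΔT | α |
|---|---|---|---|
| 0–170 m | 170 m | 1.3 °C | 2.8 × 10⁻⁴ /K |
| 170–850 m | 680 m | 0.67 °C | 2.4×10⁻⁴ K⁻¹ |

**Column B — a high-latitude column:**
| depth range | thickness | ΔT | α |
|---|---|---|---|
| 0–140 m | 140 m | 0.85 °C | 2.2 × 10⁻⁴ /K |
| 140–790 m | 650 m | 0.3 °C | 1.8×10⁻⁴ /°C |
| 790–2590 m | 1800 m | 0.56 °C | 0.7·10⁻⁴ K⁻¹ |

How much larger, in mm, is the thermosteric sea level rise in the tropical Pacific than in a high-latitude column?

A 2.8×10⁻⁴ × 170 × 1.3 = 0.06188 m
A Layer 2: 2.4×10⁻⁴ × 680 × 0.67 = 0.109344 m
A total: 0.171224 m
B Layer 1: 140 × 0.85 × 2.2×10⁻⁴ = 0.02618 m
B 140–790 m: 1.8×10⁻⁴ × 0.3 × 650 = 0.03510 m
B Layer 3: 0.7×10⁻⁴ × 0.56 × 1800 = 0.07056 m
B total: 0.13184 m
Difference: 0.171224 − 0.13184 = 0.039384 m

39.4 mm larger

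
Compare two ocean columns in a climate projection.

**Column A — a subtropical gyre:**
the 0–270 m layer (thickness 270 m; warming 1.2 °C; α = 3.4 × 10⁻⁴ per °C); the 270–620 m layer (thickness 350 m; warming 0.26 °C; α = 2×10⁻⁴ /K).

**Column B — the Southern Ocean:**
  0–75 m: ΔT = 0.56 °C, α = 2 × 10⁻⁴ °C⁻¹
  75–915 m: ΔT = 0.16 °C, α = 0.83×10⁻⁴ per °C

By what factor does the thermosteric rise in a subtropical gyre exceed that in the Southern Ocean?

A Layer 1: 270 × 1.2 × 3.4×10⁻⁴ = 0.11016 m
A 0.26 × 350 × 2×10⁻⁴ = 0.01820 m
A total: 0.12836 m
B Layer 1: 0.56 × 2×10⁻⁴ × 75 = 0.00840 m
B 0.16 × 840 × 0.83×10⁻⁴ = 0.0111552 m
B total: 0.0195552 m
Ratio: 0.12836 / 0.0195552 ≈ 6.564

≈ 6.56×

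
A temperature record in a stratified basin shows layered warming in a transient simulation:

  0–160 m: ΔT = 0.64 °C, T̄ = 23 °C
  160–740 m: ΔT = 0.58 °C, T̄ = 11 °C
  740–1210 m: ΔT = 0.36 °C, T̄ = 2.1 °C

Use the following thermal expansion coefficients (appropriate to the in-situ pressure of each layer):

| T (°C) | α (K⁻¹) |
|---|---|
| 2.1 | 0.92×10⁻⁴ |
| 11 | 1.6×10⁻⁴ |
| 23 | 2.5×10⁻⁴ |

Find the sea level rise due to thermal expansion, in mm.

95.0 mm

Layer 1 at 23 °C → α = 2.5×10⁻⁴ K⁻¹
Layer 2 at 11 °C → α = 1.6×10⁻⁴ K⁻¹
Layer 3 at 2.1 °C → α = 0.92×10⁻⁴ K⁻¹
Layer 1: 160 × 2.5×10⁻⁴ × 0.64 = 0.02560 m
580 × 0.58 × 1.6×10⁻⁴ = 0.053824 m
Layer 3: 0.36 × 0.92×10⁻⁴ × 470 = 0.0155664 m
Δh = 0.02560 + 0.053824 + 0.0155664 = 0.0949904 m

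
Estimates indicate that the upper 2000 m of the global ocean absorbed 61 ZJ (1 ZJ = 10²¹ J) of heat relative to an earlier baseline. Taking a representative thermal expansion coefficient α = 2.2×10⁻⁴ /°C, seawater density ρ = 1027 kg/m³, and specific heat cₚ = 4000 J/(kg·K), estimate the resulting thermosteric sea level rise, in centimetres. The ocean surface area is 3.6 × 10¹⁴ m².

Δh ≈ 0.907 cm

Per unit area: Q = 61×10²¹ / (3.6×10¹⁴) ≈ 1.694×10⁸ J/m²
Δh = αQ/(ρcₚ) = 2.2×10⁻⁴ × 1.694×10⁸ / (1027 × 4000) ≈ 0.0090721 m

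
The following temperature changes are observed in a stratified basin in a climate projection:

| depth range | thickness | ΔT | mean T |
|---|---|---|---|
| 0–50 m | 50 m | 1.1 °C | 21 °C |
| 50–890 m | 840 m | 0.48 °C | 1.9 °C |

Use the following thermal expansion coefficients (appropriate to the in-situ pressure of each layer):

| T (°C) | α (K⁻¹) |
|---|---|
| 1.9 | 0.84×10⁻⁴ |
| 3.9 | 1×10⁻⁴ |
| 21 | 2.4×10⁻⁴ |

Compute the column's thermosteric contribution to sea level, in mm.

Layer 1 at 21 °C → α = 2.4×10⁻⁴ K⁻¹
Layer 2 at 1.9 °C → α = 0.84×10⁻⁴ K⁻¹
0–50 m: 2.4×10⁻⁴ × 1.1 × 50 = 0.01320 m
840 × 0.48 × 0.84×10⁻⁴ = 0.0338688 m
Δh = 0.01320 + 0.0338688 = 0.0470688 m

47.1 mm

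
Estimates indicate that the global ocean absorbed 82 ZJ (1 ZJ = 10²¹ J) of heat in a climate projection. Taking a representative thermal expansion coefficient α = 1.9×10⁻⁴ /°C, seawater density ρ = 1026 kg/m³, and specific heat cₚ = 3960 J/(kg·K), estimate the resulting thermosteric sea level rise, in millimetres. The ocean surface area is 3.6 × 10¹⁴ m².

Per unit area: Q = 82×10²¹ / (3.6×10¹⁴) ≈ 2.278×10⁸ J/m²
Δh = αQ/(ρcₚ) = 1.9×10⁻⁴ × 2.278×10⁸ / (1026 × 3960) ≈ 0.010653 m

11 mm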